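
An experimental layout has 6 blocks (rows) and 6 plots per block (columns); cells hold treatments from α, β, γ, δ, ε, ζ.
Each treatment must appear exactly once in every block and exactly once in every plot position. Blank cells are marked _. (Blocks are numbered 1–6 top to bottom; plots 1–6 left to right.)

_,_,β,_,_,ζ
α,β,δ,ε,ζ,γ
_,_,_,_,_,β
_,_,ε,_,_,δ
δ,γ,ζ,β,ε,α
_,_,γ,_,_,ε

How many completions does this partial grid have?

14

Block 1, plot 1: eliminating its block and plot leaves {γ, ε}.
Block 1, plot 2: eliminating its block and plot leaves {α, δ, ε}.
Block 1, plot 4: eliminating its block and plot leaves {α, γ, δ}.
Block 1, plot 5: eliminating its block and plot leaves {α, γ, δ}.
Block 3, plot 1: eliminating its block and plot leaves {γ, ε, ζ}.
Block 3, plot 2: eliminating its block and plot leaves {α, δ, ε, ζ}.
Block 3, plot 3: eliminating its block and plot leaves {α}.
Block 3, plot 4: eliminating its block and plot leaves {α, γ, δ, ζ}.
Block 3, plot 5: eliminating its block and plot leaves {α, γ, δ}.
Block 4, plot 1: eliminating its block and plot leaves {β, γ, ζ}.
Block 4, plot 2: eliminating its block and plot leaves {α, ζ}.
Block 4, plot 4: eliminating its block and plot leaves {α, γ, ζ}.
Block 4, plot 5: eliminating its block and plot leaves {α, β, γ}.
Block 6, plot 1: eliminating its block and plot leaves {β, ζ}.
Block 6, plot 2: eliminating its block and plot leaves {α, δ, ζ}.
Block 6, plot 4: eliminating its block and plot leaves {α, δ, ζ}.
Block 6, plot 5: eliminating its block and plot leaves {α, β, δ}.
Enumerating the assignments across these blanks that avoid any block or plot repeat gives 14 completions.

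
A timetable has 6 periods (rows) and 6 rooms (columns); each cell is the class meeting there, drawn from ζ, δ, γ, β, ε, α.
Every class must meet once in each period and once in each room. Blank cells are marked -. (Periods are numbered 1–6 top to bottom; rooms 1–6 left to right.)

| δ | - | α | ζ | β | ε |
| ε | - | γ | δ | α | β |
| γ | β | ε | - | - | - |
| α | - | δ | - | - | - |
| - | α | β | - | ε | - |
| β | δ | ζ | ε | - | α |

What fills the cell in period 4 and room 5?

ζ

Period 1, room 2: period 1 has {ζ, δ, β, ε, α} and room 2 has {δ, β, α}, leaving only γ.
Period 2, room 2: period 2 has {δ, γ, β, ε, α} and room 2 has {δ, γ, β, α}, leaving only ζ.
Period 3, room 4: period 3 has {γ, β, ε} and room 4 has {ζ, δ, ε}, leaving only α.
Period 4, room 2: period 4 has {δ, α} and room 2 has {ζ, δ, γ, β, α}, leaving only ε.
Period 5, room 1: period 5 has {β, ε, α} and room 1 has {δ, γ, β, ε, α}, leaving only ζ.
Period 5, room 4: period 5 has {ζ, β, ε, α} and room 4 has {ζ, δ, ε, α}, leaving only γ.
Period 4, room 4: period 4 has {δ, ε, α} and room 4 has {ζ, δ, γ, ε, α}, leaving only β.
Period 5, room 6: period 5 has {ζ, γ, β, ε, α} and room 6 has {β, ε, α}, leaving only δ.
Period 3, room 6: period 3 has {γ, β, ε, α} and room 6 has {δ, β, ε, α}, leaving only ζ.
Period 3, room 5: period 3 has {ζ, γ, β, ε, α} and room 5 has {β, ε, α}, leaving only δ.
Period 4, room 6: period 4 has {δ, β, ε, α} and room 6 has {ζ, δ, β, ε, α}, leaving only γ.
Period 4 already has {δ, γ, β, ε, α} and room 5 already has {δ, β, ε, α}, so period 4, room 5 must be ζ.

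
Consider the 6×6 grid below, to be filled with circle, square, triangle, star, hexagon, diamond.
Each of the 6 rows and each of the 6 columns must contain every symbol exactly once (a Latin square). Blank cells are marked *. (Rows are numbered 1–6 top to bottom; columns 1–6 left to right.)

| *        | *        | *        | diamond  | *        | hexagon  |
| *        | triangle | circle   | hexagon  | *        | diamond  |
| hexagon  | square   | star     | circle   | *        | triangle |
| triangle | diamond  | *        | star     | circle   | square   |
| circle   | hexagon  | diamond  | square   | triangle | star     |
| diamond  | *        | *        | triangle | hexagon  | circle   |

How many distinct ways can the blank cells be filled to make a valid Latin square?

2

Row 1, column 1: eliminating its row and column leaves {square, star}.
Row 1, column 2: eliminating its row and column leaves {circle, star}.
Row 1, column 3: eliminating its row and column leaves {square, triangle}.
Row 1, column 5: eliminating its row and column leaves {square, star}.
Row 2, column 1: eliminating its row and column leaves {square, star}.
Row 2, column 5: eliminating its row and column leaves {square, star}.
Row 3, column 5: eliminating its row and column leaves {diamond}.
Row 4, column 3: eliminating its row and column leaves {hexagon}.
Row 6, column 2: eliminating its row and column leaves {star}.
Row 6, column 3: eliminating its row and column leaves {square}.
Enumerating the assignments across these blanks that avoid any row or column repeat gives 2 completions.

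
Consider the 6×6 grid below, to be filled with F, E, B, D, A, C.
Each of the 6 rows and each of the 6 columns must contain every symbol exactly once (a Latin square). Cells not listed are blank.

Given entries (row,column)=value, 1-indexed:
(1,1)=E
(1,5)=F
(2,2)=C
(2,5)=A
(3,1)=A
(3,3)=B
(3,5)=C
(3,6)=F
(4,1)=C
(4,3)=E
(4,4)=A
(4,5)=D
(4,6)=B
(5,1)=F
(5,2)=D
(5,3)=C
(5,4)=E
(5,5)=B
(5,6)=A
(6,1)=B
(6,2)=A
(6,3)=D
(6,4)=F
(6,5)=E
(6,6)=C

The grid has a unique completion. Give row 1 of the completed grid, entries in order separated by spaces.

E B A C F D

Row 1, column 2: row 1 has {F, E} and column 2 has {D, A, C}, leaving only B.
Row 1, column 3: row 1 has {F, E, B} and column 3 has {E, B, D, C}, leaving only A.
Row 1, column 6: row 1 has {F, E, B, A} and column 6 has {F, B, A, C}, leaving only D.
Row 1, column 4: row 1 has {F, E, B, D, A} and column 4 has {F, E, A}, leaving only C.
So row 1 reads: E B A C F D.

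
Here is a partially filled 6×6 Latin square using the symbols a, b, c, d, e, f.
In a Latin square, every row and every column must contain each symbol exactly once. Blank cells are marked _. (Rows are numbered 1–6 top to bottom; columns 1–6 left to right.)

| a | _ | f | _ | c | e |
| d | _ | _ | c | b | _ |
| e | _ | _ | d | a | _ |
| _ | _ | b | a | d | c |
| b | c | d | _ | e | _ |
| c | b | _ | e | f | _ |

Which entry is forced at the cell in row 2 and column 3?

e

Row 1, column 2: row 1 has {a, c, e, f} and column 2 has {b, c}, leaving only d.
Row 1, column 4: row 1 has {a, c, d, e, f} and column 4 has {a, c, d, e}, leaving only b.
Row 3, column 2: row 3 has {a, d, e} and column 2 has {b, c, d}, leaving only f.
Row 3, column 3: row 3 has {a, d, e, f} and column 3 has {b, d, f}, leaving only c.
Row 3, column 6: row 3 has {a, c, d, e, f} and column 6 has {c, e}, leaving only b.
Row 4, column 1: row 4 has {a, b, c, d} and column 1 has {a, b, c, d, e}, leaving only f.
Row 4, column 2: row 4 has {a, b, c, d, f} and column 2 has {b, c, d, f}, leaving only e.
Row 2, column 2: row 2 has {b, c, d} and column 2 has {b, c, d, e, f}, leaving only a.
Row 2 already has {a, b, c, d} and column 3 already has {b, c, d, f}, so row 2, column 3 must be e.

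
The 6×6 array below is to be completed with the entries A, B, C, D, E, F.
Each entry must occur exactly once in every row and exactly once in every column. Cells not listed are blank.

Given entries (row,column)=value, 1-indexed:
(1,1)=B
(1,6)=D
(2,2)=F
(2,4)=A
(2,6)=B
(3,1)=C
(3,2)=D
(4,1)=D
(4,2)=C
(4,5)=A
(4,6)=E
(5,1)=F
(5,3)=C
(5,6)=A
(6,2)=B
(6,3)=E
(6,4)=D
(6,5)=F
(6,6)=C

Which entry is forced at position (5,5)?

Row 2, column 1: row 2 has {A, B, F} and column 1 has {B, C, D, F}, leaving only E.
Row 2, column 3: row 2 has {A, B, E, F} and column 3 has {C, E}, leaving only D.
Row 2, column 5: row 2 has {A, B, D, E, F} and column 5 has {A, F}, leaving only C.
Row 1, column 5: row 1 has {B, D} and column 5 has {A, C, F}, leaving only E.
Row 1, column 2: row 1 has {B, D, E} and column 2 has {B, C, D, F}, leaving only A.
Row 1, column 3: row 1 has {A, B, D, E} and column 3 has {C, D, E}, leaving only F.
Row 1, column 4: row 1 has {A, B, D, E, F} and column 4 has {A, D}, leaving only C.
Row 3, column 5: row 3 has {C, D} and column 5 has {A, C, E, F}, leaving only B.
Row 5 already has {A, C, F} and column 5 already has {A, B, C, E, F}, so row 5, column 5 must be D.

D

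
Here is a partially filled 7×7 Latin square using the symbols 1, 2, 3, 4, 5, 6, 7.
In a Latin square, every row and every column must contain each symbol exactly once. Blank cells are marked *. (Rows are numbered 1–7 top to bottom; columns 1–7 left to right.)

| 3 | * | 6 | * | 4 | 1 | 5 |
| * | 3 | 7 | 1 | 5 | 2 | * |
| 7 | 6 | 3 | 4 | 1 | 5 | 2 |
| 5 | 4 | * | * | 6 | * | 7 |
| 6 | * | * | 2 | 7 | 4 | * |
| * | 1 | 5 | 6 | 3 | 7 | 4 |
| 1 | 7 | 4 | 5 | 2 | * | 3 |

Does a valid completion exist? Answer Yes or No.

Row 1, column 2: row 1 has {1, 3, 4, 5, 6} and column 2 has {1, 3, 4, 6, 7}, so it must be 2.
Row 1, column 4: row 1 has {1, 2, 3, 4, 5, 6} and column 4 has {1, 2, 4, 5, 6}, so it must be 7.
Row 2, column 1: row 2 has {1, 2, 3, 5, 7} and column 1 has {1, 3, 5, 6, 7}, so it must be 4.
Row 2, column 7: row 2 has {1, 2, 3, 4, 5, 7} and column 7 has {2, 3, 4, 5, 7}, so it must be 6.
Row 4, column 4: row 4 has {4, 5, 6, 7} and column 4 has {1, 2, 4, 5, 6, 7}, so it must be 3.
Now row 4, column 6: row 4 together with column 6 already contain {1, 2, 3, 4, 5, 6, 7} — every symbol — so nothing can go there. The grid has no valid completion.

No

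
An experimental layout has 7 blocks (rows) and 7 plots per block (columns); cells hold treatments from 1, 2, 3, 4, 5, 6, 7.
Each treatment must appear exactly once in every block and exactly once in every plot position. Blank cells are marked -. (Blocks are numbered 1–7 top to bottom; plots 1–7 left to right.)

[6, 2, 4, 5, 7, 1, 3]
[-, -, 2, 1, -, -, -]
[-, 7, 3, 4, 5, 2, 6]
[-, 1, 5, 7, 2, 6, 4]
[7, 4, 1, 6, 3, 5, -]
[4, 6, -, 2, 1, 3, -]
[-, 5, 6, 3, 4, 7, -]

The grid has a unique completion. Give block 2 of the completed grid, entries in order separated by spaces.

5 3 2 1 6 4 7

Block 2, plot 2: block 2 has {1, 2} and plot 2 has {1, 2, 4, 5, 6, 7}, leaving only 3.
Block 2, plot 1: block 2 has {1, 2, 3} and plot 1 has {4, 6, 7}, leaving only 5.
Block 2, plot 5: block 2 has {1, 2, 3, 5} and plot 5 has {1, 2, 3, 4, 5, 7}, leaving only 6.
Block 2, plot 6: block 2 has {1, 2, 3, 5, 6} and plot 6 has {1, 2, 3, 5, 6, 7}, leaving only 4.
Block 2, plot 7: block 2 has {1, 2, 3, 4, 5, 6} and plot 7 has {3, 4, 6}, leaving only 7.
So block 2 reads: 5 3 2 1 6 4 7.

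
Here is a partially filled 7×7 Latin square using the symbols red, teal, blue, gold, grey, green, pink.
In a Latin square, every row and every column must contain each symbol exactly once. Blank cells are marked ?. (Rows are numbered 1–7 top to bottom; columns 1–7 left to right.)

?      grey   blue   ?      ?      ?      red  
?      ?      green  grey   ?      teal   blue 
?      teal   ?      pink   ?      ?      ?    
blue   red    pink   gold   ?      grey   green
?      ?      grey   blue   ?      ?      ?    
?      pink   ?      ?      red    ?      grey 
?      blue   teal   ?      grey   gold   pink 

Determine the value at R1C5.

green

Row 2, column 2: row 2 has {teal, blue, grey, green} and column 2 has {red, teal, blue, grey, pink}, leaving only gold.
Row 2, column 5: row 2 has {teal, blue, gold, grey, green} and column 5 has {red, grey}, leaving only pink.
Row 2, column 1: row 2 has {teal, blue, gold, grey, green, pink} and column 1 has {blue}, leaving only red.
Row 3, column 7: row 3 has {teal, pink} and column 7 has {red, blue, grey, green, pink}, leaving only gold.
Row 3, column 3: row 3 has {teal, gold, pink} and column 3 has {teal, blue, grey, green, pink}, leaving only red.
Row 4, column 5: row 4 has {red, blue, gold, grey, green, pink} and column 5 has {red, grey, pink}, leaving only teal.
Row 5, column 2: row 5 has {blue, grey} and column 2 has {red, teal, blue, gold, grey, pink}, leaving only green.
Row 5, column 5: row 5 has {blue, grey, green} and column 5 has {red, teal, grey, pink}, leaving only gold.
Row 1 already has {red, blue, grey} and column 5 already has {red, teal, gold, grey, pink}, so row 1, column 5 must be green.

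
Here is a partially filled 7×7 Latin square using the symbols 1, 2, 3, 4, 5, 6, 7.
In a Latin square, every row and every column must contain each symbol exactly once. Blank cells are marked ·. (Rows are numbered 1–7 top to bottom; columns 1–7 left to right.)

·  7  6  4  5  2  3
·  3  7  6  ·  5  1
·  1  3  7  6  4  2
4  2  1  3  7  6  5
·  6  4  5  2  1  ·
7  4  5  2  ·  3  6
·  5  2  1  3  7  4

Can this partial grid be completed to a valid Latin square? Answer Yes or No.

No row or column among the givens repeats a symbol, and propagating forced cells runs into no contradiction.
One valid completion exists (for instance, 1 7 6 4 5 2 3 / 2 3 7 6 4 5 1 / 5 1 3 7 6 4 2 / 4 2 1 3 7 6 5 / 3 6 4 5 2 1 7 / 7 4 5 2 1 3 6 / 6 5 2 1 3 7 4).

Yes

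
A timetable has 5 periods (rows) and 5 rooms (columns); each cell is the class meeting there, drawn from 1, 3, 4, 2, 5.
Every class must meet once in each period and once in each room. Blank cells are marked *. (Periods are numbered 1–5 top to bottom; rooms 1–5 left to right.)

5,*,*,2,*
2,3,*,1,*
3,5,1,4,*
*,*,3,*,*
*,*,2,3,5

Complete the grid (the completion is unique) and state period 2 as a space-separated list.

2 3 5 1 4

Period 2, room 5: period 2 has {1, 3, 2} and room 5 has {5}, leaving only 4.
Period 2, room 3: period 2 has {1, 3, 4, 2} and room 3 has {1, 3, 2}, leaving only 5.
So period 2 reads: 2 3 5 1 4.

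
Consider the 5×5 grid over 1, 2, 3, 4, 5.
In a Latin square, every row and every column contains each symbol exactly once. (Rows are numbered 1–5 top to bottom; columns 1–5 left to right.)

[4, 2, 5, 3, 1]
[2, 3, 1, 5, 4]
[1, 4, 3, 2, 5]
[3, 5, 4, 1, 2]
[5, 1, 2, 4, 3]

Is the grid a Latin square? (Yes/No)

Each row is a permutation of the 5 symbols, and so is each column.

Yes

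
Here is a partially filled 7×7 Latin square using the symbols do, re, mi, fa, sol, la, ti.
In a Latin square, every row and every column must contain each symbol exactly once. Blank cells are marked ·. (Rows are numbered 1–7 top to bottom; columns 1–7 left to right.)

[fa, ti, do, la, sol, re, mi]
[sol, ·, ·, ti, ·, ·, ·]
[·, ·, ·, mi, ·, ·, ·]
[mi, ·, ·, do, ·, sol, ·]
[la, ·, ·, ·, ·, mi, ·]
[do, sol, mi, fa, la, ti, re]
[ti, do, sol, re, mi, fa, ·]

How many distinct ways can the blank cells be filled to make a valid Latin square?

Row 2, column 2: eliminating its row and column leaves {re, mi, fa, la}.
Row 2, column 3: eliminating its row and column leaves {re, fa, la}.
Row 2, column 5: eliminating its row and column leaves {do, re, fa}.
Row 2, column 6: eliminating its row and column leaves {do, la}.
Row 2, column 7: eliminating its row and column leaves {do, fa, la}.
Row 3, column 1: eliminating its row and column leaves {re}.
Row 3, column 2: eliminating its row and column leaves {re, fa, la}.
Row 3, column 3: eliminating its row and column leaves {re, fa, la, ti}.
Row 3, column 5: eliminating its row and column leaves {do, re, fa, ti}.
Row 3, column 6: eliminating its row and column leaves {do, la}.
Row 3, column 7: eliminating its row and column leaves {do, fa, sol, la, ti}.
Row 4, column 2: eliminating its row and column leaves {re, fa, la}.
Row 4, column 3: eliminating its row and column leaves {re, fa, la, ti}.
Row 4, column 5: eliminating its row and column leaves {re, fa, ti}.
Row 4, column 7: eliminating its row and column leaves {fa, la, ti}.
Row 5, column 2: eliminating its row and column leaves {re, fa}.
Row 5, column 3: eliminating its row and column leaves {re, fa, ti}.
Row 5, column 4: eliminating its row and column leaves {sol}.
Row 5, column 5: eliminating its row and column leaves {do, re, fa, ti}.
Row 5, column 7: eliminating its row and column leaves {do, fa, sol, ti}.
Row 7, column 7: eliminating its row and column leaves {la}.
Enumerating the assignments across these blanks that avoid any row or column repeat gives 10 completions.

10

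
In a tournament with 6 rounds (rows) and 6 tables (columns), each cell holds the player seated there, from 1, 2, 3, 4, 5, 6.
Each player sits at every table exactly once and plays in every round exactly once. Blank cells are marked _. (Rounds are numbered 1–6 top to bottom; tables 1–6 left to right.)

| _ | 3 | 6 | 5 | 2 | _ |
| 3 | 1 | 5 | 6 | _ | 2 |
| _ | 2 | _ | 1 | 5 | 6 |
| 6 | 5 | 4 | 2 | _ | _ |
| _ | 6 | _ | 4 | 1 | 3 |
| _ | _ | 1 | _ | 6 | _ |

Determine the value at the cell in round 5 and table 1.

Round 2, table 5: round 2 has {1, 2, 3, 5, 6} and table 5 has {1, 2, 5, 6}, leaving only 4.
Round 3, table 1: round 3 has {1, 2, 5, 6} and table 1 has {3, 6}, leaving only 4.
Round 1, table 1: round 1 has {2, 3, 5, 6} and table 1 has {3, 4, 6}, leaving only 1.
Round 1, table 6: round 1 has {1, 2, 3, 5, 6} and table 6 has {2, 3, 6}, leaving only 4.
Round 3, table 3: round 3 has {1, 2, 4, 5, 6} and table 3 has {1, 4, 5, 6}, leaving only 3.
Round 4, table 5: round 4 has {2, 4, 5, 6} and table 5 has {1, 2, 4, 5, 6}, leaving only 3.
Round 4, table 6: round 4 has {2, 3, 4, 5, 6} and table 6 has {2, 3, 4, 6}, leaving only 1.
Round 5, table 3: round 5 has {1, 3, 4, 6} and table 3 has {1, 3, 4, 5, 6}, leaving only 2.
Round 5 already has {1, 2, 3, 4, 6} and table 1 already has {1, 3, 4, 6}, so round 5, table 1 must be 5.

5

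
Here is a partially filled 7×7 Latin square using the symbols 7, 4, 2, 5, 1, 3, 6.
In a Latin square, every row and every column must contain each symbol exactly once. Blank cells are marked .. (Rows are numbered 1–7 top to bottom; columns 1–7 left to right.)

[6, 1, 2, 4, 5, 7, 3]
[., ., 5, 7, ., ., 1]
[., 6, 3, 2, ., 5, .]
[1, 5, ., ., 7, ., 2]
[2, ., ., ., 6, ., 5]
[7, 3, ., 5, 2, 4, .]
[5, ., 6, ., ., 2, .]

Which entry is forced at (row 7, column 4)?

1

Row 3, column 1: row 3 has {2, 5, 3, 6} and column 1 has {7, 2, 5, 1, 6}, leaving only 4.
Row 2, column 1: row 2 has {7, 5, 1} and column 1 has {7, 4, 2, 5, 1, 6}, leaving only 3.
Row 2, column 5: row 2 has {7, 5, 1, 3} and column 5 has {7, 2, 5, 6}, leaving only 4.
Row 2, column 2: row 2 has {7, 4, 5, 1, 3} and column 2 has {5, 1, 3, 6}, leaving only 2.
Row 2, column 6: row 2 has {7, 4, 2, 5, 1, 3} and column 6 has {7, 4, 2, 5}, leaving only 6.
Row 3, column 5: row 3 has {4, 2, 5, 3, 6} and column 5 has {7, 4, 2, 5, 6}, leaving only 1.
Row 3, column 7: row 3 has {4, 2, 5, 1, 3, 6} and column 7 has {2, 5, 1, 3}, leaving only 7.
Row 4, column 3: row 4 has {7, 2, 5, 1} and column 3 has {2, 5, 3, 6}, leaving only 4.
Row 4, column 6: row 4 has {7, 4, 2, 5, 1} and column 6 has {7, 4, 2, 5, 6}, leaving only 3.
Row 4, column 4: row 4 has {7, 4, 2, 5, 1, 3} and column 4 has {7, 4, 2, 5}, leaving only 6.
Row 5, column 6: row 5 has {2, 5, 6} and column 6 has {7, 4, 2, 5, 3, 6}, leaving only 1.
Row 5, column 3: row 5 has {2, 5, 1, 6} and column 3 has {4, 2, 5, 3, 6}, leaving only 7.
Row 5, column 2: row 5 has {7, 2, 5, 1, 6} and column 2 has {2, 5, 1, 3, 6}, leaving only 4.
Row 5, column 4: row 5 has {7, 4, 2, 5, 1, 6} and column 4 has {7, 4, 2, 5, 6}, leaving only 3.
Row 7 already has {2, 5, 6} and column 4 already has {7, 4, 2, 5, 3, 6}, so row 7, column 4 must be 1.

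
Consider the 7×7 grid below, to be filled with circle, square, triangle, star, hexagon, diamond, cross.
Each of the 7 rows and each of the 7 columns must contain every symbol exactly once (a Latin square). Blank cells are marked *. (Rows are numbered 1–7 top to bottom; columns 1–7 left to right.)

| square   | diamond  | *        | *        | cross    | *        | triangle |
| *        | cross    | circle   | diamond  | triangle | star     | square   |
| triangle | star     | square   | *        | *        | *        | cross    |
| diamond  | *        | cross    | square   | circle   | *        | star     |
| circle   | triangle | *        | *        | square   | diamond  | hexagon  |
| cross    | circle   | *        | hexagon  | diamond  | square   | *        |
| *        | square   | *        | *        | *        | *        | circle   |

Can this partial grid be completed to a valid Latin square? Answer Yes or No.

No

Row 6, column 7: row 6 together with column 7 already contain {circle, square, triangle, star, hexagon, diamond, cross} — every symbol — so nothing can go there. The grid has no valid completion.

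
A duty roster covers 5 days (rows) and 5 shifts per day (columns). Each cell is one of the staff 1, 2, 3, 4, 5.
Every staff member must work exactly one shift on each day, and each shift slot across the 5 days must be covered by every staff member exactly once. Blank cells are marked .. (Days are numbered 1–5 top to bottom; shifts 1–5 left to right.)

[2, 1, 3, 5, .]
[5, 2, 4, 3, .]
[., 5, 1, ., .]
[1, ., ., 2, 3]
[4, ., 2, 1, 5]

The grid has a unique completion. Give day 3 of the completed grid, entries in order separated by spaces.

Day 3, shift 1: day 3 has {1, 5} and shift 1 has {1, 2, 4, 5}, leaving only 3.
Day 3, shift 4: day 3 has {1, 3, 5} and shift 4 has {1, 2, 3, 5}, leaving only 4.
Day 3, shift 5: day 3 has {1, 3, 4, 5} and shift 5 has {3, 5}, leaving only 2.
So day 3 reads: 3 5 1 4 2.

3 5 1 4 2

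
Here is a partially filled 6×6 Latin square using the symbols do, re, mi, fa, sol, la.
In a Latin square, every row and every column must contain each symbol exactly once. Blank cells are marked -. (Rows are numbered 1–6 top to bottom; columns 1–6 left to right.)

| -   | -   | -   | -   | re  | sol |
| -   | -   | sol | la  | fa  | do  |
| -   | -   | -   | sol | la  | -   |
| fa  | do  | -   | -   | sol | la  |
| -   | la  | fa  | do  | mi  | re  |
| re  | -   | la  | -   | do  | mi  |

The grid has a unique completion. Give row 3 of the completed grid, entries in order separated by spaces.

do mi re sol la fa

Row 3, column 6: row 3 has {sol, la} and column 6 has {do, re, mi, sol, la}, leaving only fa.
Row 2, column 1: row 2 has {do, fa, sol, la} and column 1 has {re, fa}, leaving only mi.
Row 3, column 1: row 3 has {fa, sol, la} and column 1 has {re, mi, fa}, leaving only do.
Row 1, column 1: row 1 has {re, sol} and column 1 has {do, re, mi, fa}, leaving only la.
Row 2, column 2: row 2 has {do, mi, fa, sol, la} and column 2 has {do, la}, leaving only re.
Row 3, column 2: row 3 has {do, fa, sol, la} and column 2 has {do, re, la}, leaving only mi.
Row 3, column 3: row 3 has {do, mi, fa, sol, la} and column 3 has {fa, sol, la}, leaving only re.
So row 3 reads: do mi re sol la fa.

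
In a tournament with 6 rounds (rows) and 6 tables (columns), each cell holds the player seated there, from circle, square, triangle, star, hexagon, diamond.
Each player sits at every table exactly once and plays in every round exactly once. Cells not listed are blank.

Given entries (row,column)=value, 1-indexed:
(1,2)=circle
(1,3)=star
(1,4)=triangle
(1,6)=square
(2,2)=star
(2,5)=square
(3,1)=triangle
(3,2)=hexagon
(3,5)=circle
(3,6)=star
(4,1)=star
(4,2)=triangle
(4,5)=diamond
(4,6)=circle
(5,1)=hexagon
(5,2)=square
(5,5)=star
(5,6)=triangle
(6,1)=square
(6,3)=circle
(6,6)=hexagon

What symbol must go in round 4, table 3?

Round 1, table 1: round 1 has {circle, square, triangle, star} and table 1 has {square, triangle, star, hexagon}, leaving only diamond.
Round 1, table 5: round 1 has {circle, square, triangle, star, diamond} and table 5 has {circle, square, star, diamond}, leaving only hexagon.
Round 2, table 1: round 2 has {square, star} and table 1 has {square, triangle, star, hexagon, diamond}, leaving only circle.
Round 2, table 6: round 2 has {circle, square, star} and table 6 has {circle, square, triangle, star, hexagon}, leaving only diamond.
Round 2, table 4: round 2 has {circle, square, star, diamond} and table 4 has {triangle}, leaving only hexagon.
Round 2, table 3: round 2 has {circle, square, star, hexagon, diamond} and table 3 has {circle, star}, leaving only triangle.
Round 4, table 4: round 4 has {circle, triangle, star, diamond} and table 4 has {triangle, hexagon}, leaving only square.
Round 4 already has {circle, square, triangle, star, diamond} and table 3 already has {circle, triangle, star}, so round 4, table 3 must be hexagon.

hexagon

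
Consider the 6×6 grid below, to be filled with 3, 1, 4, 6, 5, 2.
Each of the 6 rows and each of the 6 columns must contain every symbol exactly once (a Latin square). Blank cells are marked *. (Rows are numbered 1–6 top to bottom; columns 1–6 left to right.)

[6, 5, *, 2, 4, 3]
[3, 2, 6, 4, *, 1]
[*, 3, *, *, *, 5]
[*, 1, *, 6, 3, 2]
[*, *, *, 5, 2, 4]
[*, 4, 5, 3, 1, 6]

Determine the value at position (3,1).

4

Row 1, column 3: row 1 has {3, 4, 6, 5, 2} and column 3 has {6, 5}, leaving only 1.
Row 2, column 5: row 2 has {3, 1, 4, 6, 2} and column 5 has {3, 1, 4, 2}, leaving only 5.
Row 3, column 4: row 3 has {3, 5} and column 4 has {3, 4, 6, 5, 2}, leaving only 1.
Row 3, column 5: row 3 has {3, 1, 5} and column 5 has {3, 1, 4, 5, 2}, leaving only 6.
Row 4, column 3: row 4 has {3, 1, 6, 2} and column 3 has {1, 6, 5}, leaving only 4.
Row 3, column 3: row 3 has {3, 1, 6, 5} and column 3 has {1, 4, 6, 5}, leaving only 2.
Row 3 already has {3, 1, 6, 5, 2} and column 1 already has {3, 6}, so row 3, column 1 must be 4.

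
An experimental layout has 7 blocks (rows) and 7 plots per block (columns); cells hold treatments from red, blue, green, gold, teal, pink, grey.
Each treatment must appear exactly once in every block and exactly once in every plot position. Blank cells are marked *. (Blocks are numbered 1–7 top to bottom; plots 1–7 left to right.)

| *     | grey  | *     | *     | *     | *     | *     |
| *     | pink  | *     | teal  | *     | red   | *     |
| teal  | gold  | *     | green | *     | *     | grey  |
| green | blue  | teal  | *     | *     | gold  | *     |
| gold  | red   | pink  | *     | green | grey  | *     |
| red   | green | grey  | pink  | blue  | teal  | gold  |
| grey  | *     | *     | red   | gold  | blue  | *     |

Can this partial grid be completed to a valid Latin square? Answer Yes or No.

No block or plot among the givens repeats a symbol, and propagating forced cells runs into no contradiction.
One valid completion exists (for instance, pink grey red gold teal green blue / blue pink gold teal grey red green / teal gold blue green red pink grey / green blue teal grey pink gold red / gold red pink blue green grey teal / red green grey pink blue teal gold / grey teal green red gold blue pink).

Yes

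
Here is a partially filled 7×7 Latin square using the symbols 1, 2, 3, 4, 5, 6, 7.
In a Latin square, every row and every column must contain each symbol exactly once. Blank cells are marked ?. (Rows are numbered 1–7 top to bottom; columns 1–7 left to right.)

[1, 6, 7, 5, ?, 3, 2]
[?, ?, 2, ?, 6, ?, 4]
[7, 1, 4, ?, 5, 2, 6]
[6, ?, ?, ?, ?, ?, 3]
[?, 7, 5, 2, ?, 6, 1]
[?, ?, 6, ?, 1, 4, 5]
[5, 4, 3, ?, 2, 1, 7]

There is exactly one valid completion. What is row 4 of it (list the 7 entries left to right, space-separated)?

6 2 1 4 7 5 3

Row 4, column 3: row 4 has {3, 6} and column 3 has {2, 3, 4, 5, 6, 7}, leaving only 1.
Row 1, column 5: row 1 has {1, 2, 3, 5, 6, 7} and column 5 has {1, 2, 5, 6}, leaving only 4.
Row 4, column 5: row 4 has {1, 3, 6} and column 5 has {1, 2, 4, 5, 6}, leaving only 7.
Row 4, column 4: row 4 has {1, 3, 6, 7} and column 4 has {2, 5}, leaving only 4.
Row 4, column 6: row 4 has {1, 3, 4, 6, 7} and column 6 has {1, 2, 3, 4, 6}, leaving only 5.
Row 4, column 2: row 4 has {1, 3, 4, 5, 6, 7} and column 2 has {1, 4, 6, 7}, leaving only 2.
So row 4 reads: 6 2 1 4 7 5 3.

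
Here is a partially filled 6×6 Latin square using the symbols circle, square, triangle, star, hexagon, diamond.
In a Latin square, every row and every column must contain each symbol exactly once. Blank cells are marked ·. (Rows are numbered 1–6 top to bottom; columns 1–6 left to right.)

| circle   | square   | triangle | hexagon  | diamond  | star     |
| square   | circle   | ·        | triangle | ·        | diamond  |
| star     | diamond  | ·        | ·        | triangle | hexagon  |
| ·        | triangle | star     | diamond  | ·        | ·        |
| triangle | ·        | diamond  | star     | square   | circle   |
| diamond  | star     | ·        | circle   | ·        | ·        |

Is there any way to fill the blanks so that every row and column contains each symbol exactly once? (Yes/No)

No row or column among the givens repeats a symbol, and propagating forced cells runs into no contradiction.
One valid completion exists (for instance, circle square triangle hexagon diamond star / square circle hexagon triangle star diamond / star diamond circle square triangle hexagon / hexagon triangle star diamond circle square / triangle hexagon diamond star square circle / diamond star square circle hexagon triangle).

Yes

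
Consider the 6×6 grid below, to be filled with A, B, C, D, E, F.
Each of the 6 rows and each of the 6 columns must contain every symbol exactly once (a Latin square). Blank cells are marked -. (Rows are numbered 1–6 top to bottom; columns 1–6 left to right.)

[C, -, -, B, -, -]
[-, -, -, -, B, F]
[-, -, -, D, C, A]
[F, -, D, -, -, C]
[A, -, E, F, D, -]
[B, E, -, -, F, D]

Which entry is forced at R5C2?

C

Row 1, column 6: row 1 has {B, C} and column 6 has {A, C, D, F}, leaving only E.
Row 1, column 5: row 1 has {B, C, E} and column 5 has {B, C, D, F}, leaving only A.
Row 1, column 3: row 1 has {A, B, C, E} and column 3 has {D, E}, leaving only F.
Row 1, column 2: row 1 has {A, B, C, E, F} and column 2 has {E}, leaving only D.
Row 3, column 1: row 3 has {A, C, D} and column 1 has {A, B, C, F}, leaving only E.
Row 2, column 1: row 2 has {B, F} and column 1 has {A, B, C, E, F}, leaving only D.
Row 3, column 3: row 3 has {A, C, D, E} and column 3 has {D, E, F}, leaving only B.
Row 3, column 2: row 3 has {A, B, C, D, E} and column 2 has {D, E}, leaving only F.
Row 4, column 5: row 4 has {C, D, F} and column 5 has {A, B, C, D, F}, leaving only E.
Row 4, column 4: row 4 has {C, D, E, F} and column 4 has {B, D, F}, leaving only A.
Row 4, column 2: row 4 has {A, C, D, E, F} and column 2 has {D, E, F}, leaving only B.
Row 5 already has {A, D, E, F} and column 2 already has {B, D, E, F}, so row 5, column 2 must be C.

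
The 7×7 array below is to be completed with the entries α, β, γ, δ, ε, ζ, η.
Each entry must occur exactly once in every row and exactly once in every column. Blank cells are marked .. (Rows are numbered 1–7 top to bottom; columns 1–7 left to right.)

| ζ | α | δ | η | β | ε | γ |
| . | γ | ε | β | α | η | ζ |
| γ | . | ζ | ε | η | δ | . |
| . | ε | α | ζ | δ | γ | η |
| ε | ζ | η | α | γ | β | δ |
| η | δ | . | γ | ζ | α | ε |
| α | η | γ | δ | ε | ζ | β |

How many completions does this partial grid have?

1

Row 2, column 1: eliminating its row and column leaves {δ}.
Row 3, column 2: eliminating its row and column leaves {β}.
Row 3, column 7: eliminating its row and column leaves {α}.
Row 4, column 1: eliminating its row and column leaves {β}.
Row 6, column 3: eliminating its row and column leaves {β}.
Only one assignment across all blanks avoids any row or column repeat, giving 1 completion.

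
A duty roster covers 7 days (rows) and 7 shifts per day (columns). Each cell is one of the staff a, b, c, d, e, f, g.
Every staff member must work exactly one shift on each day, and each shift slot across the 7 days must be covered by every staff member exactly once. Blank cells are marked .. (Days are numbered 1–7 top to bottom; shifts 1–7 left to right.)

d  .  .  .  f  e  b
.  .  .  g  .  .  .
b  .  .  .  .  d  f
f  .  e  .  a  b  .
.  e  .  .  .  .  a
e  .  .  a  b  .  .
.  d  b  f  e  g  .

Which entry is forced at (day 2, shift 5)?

Day 1, shift 4: day 1 has {b, d, e, f} and shift 4 has {a, f, g}, leaving only c.
Day 3, shift 4: day 3 has {b, d, f} and shift 4 has {a, c, f, g}, leaving only e.
Day 4, shift 4: day 4 has {a, b, e, f} and shift 4 has {a, c, e, f, g}, leaving only d.
Day 5, shift 4: day 5 has {a, e} and shift 4 has {a, c, d, e, f, g}, leaving only b.
Day 7, shift 7: day 7 has {b, d, e, f, g} and shift 7 has {a, b, f}, leaving only c.
Day 4, shift 7: day 4 has {a, b, d, e, f} and shift 7 has {a, b, c, f}, leaving only g.
Day 4, shift 2: day 4 has {a, b, d, e, f, g} and shift 2 has {d, e}, leaving only c.
Day 6, shift 7: day 6 has {a, b, e} and shift 7 has {a, b, c, f, g}, leaving only d.
Day 2, shift 7: day 2 has {g} and shift 7 has {a, b, c, d, f, g}, leaving only e.
Day 7, shift 1: day 7 has {b, c, d, e, f, g} and shift 1 has {b, d, e, f}, leaving only a.
Day 2, shift 1: day 2 has {e, g} and shift 1 has {a, b, d, e, f}, leaving only c.
Day 2 already has {c, e, g} and shift 5 already has {a, b, e, f}, so day 2, shift 5 must be d.

d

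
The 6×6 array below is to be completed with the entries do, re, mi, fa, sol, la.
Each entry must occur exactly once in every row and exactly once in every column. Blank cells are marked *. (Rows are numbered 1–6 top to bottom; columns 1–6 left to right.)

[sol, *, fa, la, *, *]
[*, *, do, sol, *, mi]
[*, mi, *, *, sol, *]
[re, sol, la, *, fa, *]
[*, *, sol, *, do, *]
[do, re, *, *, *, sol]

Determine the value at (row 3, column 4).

Row 1, column 2: row 1 has {fa, sol, la} and column 2 has {re, mi, sol}, leaving only do.
Row 1, column 6: row 1 has {do, fa, sol, la} and column 6 has {mi, sol}, leaving only re.
Row 1, column 5: row 1 has {do, re, fa, sol, la} and column 5 has {do, fa, sol}, leaving only mi.
Row 3, column 3: row 3 has {mi, sol} and column 3 has {do, fa, sol, la}, leaving only re.
Row 4, column 6: row 4 has {re, fa, sol, la} and column 6 has {re, mi, sol}, leaving only do.
Row 4, column 4: row 4 has {do, re, fa, sol, la} and column 4 has {sol, la}, leaving only mi.
Row 6, column 3: row 6 has {do, re, sol} and column 3 has {do, re, fa, sol, la}, leaving only mi.
Row 6, column 4: row 6 has {do, re, mi, sol} and column 4 has {mi, sol, la}, leaving only fa.
Row 3 already has {re, mi, sol} and column 4 already has {mi, fa, sol, la}, so row 3, column 4 must be do.

do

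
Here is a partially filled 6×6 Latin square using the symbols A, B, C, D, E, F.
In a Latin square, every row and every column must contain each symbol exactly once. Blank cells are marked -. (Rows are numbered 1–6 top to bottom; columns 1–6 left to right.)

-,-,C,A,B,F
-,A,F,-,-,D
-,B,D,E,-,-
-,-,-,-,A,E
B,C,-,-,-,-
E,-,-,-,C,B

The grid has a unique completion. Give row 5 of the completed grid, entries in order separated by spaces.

B C E F D A

Row 5, column 6: row 5 has {B, C} and column 6 has {B, D, E, F}, leaving only A.
Row 5, column 3: row 5 has {A, B, C} and column 3 has {C, D, F}, leaving only E.
Row 1, column 1: row 1 has {A, B, C, F} and column 1 has {B, E}, leaving only D.
Row 1, column 2: row 1 has {A, B, C, D, F} and column 2 has {A, B, C}, leaving only E.
Row 2, column 1: row 2 has {A, D, F} and column 1 has {B, D, E}, leaving only C.
Row 2, column 4: row 2 has {A, C, D, F} and column 4 has {A, E}, leaving only B.
Row 2, column 5: row 2 has {A, B, C, D, F} and column 5 has {A, B, C}, leaving only E.
Row 3, column 5: row 3 has {B, D, E} and column 5 has {A, B, C, E}, leaving only F.
Row 5, column 5: row 5 has {A, B, C, E} and column 5 has {A, B, C, E, F}, leaving only D.
Row 5, column 4: row 5 has {A, B, C, D, E} and column 4 has {A, B, E}, leaving only F.
So row 5 reads: B C E F D A.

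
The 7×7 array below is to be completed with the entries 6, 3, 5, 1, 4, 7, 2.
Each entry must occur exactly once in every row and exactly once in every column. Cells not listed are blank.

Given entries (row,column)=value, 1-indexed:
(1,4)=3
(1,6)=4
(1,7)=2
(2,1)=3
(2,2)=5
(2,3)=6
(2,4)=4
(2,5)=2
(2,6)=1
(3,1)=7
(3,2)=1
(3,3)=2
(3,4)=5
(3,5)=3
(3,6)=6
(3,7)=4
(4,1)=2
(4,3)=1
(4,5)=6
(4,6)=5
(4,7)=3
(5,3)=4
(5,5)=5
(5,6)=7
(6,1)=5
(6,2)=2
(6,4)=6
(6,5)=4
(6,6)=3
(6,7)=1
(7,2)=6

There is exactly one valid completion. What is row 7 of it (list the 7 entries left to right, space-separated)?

Row 7, column 6: row 7 has {6} and column 6 has {6, 3, 5, 1, 4, 7}, leaving only 2.
Row 1, column 2: row 1 has {3, 4, 2} and column 2 has {6, 5, 1, 2}, leaving only 7.
Row 1, column 3: row 1 has {3, 4, 7, 2} and column 3 has {6, 1, 4, 2}, leaving only 5.
Row 1, column 5: row 1 has {3, 5, 4, 7, 2} and column 5 has {6, 3, 5, 4, 2}, leaving only 1.
Row 7, column 5: row 7 has {6, 2} and column 5 has {6, 3, 5, 1, 4, 2}, leaving only 7.
Row 7, column 3: row 7 has {6, 7, 2} and column 3 has {6, 5, 1, 4, 2}, leaving only 3.
Row 7, column 4: row 7 has {6, 3, 7, 2} and column 4 has {6, 3, 5, 4}, leaving only 1.
Row 7, column 1: row 7 has {6, 3, 1, 7, 2} and column 1 has {3, 5, 7, 2}, leaving only 4.
Row 7, column 7: row 7 has {6, 3, 1, 4, 7, 2} and column 7 has {3, 1, 4, 2}, leaving only 5.
So row 7 reads: 4 6 3 1 7 2 5.

4 6 3 1 7 2 5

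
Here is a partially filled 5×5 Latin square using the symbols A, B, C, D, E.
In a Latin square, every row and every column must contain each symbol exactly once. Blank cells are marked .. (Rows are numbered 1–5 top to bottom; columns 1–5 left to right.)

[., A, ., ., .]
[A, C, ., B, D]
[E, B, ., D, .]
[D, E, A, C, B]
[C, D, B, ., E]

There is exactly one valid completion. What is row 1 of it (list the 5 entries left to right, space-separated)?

B A D E C

Row 1, column 1: row 1 has {A} and column 1 has {A, C, D, E}, leaving only B.
Row 1, column 4: row 1 has {A, B} and column 4 has {B, C, D}, leaving only E.
Row 1, column 5: row 1 has {A, B, E} and column 5 has {B, D, E}, leaving only C.
Row 1, column 3: row 1 has {A, B, C, E} and column 3 has {A, B}, leaving only D.
So row 1 reads: B A D E C.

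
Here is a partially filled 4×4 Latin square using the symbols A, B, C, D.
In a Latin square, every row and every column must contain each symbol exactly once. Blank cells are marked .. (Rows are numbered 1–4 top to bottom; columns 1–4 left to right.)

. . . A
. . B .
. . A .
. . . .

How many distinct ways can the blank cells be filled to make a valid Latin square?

Row 1, column 1: eliminating its row and column leaves {B, C, D}.
Row 1, column 2: eliminating its row and column leaves {B, C, D}.
Row 1, column 3: eliminating its row and column leaves {C, D}.
Row 2, column 1: eliminating its row and column leaves {A, C, D}.
Row 2, column 2: eliminating its row and column leaves {A, C, D}.
Row 2, column 4: eliminating its row and column leaves {C, D}.
Row 3, column 1: eliminating its row and column leaves {B, C, D}.
Row 3, column 2: eliminating its row and column leaves {B, C, D}.
Row 3, column 4: eliminating its row and column leaves {B, C, D}.
Row 4, column 1: eliminating its row and column leaves {A, B, C, D}.
Row 4, column 2: eliminating its row and column leaves {A, B, C, D}.
Row 4, column 3: eliminating its row and column leaves {C, D}.
Row 4, column 4: eliminating its row and column leaves {B, C, D}.
Enumerating the assignments across these blanks that avoid any row or column repeat gives 16 completions.

16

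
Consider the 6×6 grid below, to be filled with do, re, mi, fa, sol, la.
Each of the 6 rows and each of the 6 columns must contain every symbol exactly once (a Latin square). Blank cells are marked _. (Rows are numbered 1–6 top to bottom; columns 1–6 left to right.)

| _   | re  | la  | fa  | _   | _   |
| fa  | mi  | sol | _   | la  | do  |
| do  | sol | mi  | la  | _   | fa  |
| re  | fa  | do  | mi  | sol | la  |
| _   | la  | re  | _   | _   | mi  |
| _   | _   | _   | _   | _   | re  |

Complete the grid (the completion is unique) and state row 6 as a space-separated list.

la do fa sol mi re

Row 6, column 2: row 6 has {re} and column 2 has {re, mi, fa, sol, la}, leaving only do.
Row 6, column 3: row 6 has {do, re} and column 3 has {do, re, mi, sol, la}, leaving only fa.
Row 6, column 4: row 6 has {do, re, fa} and column 4 has {mi, fa, la}, leaving only sol.
Row 6, column 5: row 6 has {do, re, fa, sol} and column 5 has {sol, la}, leaving only mi.
Row 6, column 1: row 6 has {do, re, mi, fa, sol} and column 1 has {do, re, fa}, leaving only la.
So row 6 reads: la do fa sol mi re.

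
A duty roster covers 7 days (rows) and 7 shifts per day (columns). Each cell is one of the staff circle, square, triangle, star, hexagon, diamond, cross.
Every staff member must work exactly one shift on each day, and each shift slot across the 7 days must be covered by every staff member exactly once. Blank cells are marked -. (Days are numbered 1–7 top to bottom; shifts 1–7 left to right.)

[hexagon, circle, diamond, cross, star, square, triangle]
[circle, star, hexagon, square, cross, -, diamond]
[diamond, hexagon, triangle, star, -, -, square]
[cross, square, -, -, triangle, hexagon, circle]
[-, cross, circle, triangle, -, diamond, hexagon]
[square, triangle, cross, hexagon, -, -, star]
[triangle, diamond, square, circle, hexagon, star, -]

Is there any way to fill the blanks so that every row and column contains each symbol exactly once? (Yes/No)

No day or shift among the givens repeats a symbol, and propagating forced cells runs into no contradiction.
One valid completion exists (for instance, hexagon circle diamond cross star square triangle / circle star hexagon square cross triangle diamond / diamond hexagon triangle star circle cross square / cross square star diamond triangle hexagon circle / star cross circle triangle square diamond hexagon / square triangle cross hexagon diamond circle star / triangle diamond square circle hexagon star cross).

Yes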